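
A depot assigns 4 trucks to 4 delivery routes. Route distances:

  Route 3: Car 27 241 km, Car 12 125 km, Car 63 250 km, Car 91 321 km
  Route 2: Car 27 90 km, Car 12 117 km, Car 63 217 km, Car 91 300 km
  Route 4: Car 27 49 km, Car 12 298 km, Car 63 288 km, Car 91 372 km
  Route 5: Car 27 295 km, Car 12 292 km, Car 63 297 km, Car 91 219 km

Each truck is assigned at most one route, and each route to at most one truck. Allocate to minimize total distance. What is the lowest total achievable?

Min total: 610 km

Treat this as an assignment problem: match each truck to one route.
Optimal: Car 27→Route 4 (49 km), Car 12→Route 3 (125 km), Car 63→Route 2 (217 km), Car 91→Route 5 (219 km) — total 49+125+217+219 = 610 km.
Row-greedy (each truck in turn takes its cheapest remaining route) gives 635 km, worse by 25.
Next-best assignment: Car 27→Route 4, Car 12→Route 2, Car 63→Route 3, Car 91→Route 5 = 635 km.
No other one-to-one assignment undercuts 610 km.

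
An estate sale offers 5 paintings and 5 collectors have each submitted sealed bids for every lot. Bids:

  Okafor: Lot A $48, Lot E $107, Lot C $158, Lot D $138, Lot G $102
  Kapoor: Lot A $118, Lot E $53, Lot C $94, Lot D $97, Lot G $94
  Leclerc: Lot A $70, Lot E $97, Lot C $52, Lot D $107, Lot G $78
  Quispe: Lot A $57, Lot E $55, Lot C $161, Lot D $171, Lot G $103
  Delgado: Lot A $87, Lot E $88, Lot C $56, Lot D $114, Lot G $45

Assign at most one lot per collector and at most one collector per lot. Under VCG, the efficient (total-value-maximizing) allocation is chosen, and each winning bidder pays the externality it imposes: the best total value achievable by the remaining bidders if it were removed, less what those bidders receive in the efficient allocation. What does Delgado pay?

Efficient allocation: Okafor→Lot C ($158), Kapoor→Lot A ($118), Leclerc→Lot G ($78), Quispe→Lot D ($171), Delgado→Lot E ($88); total welfare W = $613.
Delgado receives Lot E at value $88, so the others get W − 88 = $525.
Without Delgado: best allocation of the remaining 4 bidders over all 5 lots is Okafor→Lot C ($158), Kapoor→Lot A ($118), Leclerc→Lot E ($97), Quispe→Lot D ($171), total $544.
VCG payment = (others' best without Delgado) − (others' welfare with Delgado) = 544 − 525 = $19.

Delgado pays $19.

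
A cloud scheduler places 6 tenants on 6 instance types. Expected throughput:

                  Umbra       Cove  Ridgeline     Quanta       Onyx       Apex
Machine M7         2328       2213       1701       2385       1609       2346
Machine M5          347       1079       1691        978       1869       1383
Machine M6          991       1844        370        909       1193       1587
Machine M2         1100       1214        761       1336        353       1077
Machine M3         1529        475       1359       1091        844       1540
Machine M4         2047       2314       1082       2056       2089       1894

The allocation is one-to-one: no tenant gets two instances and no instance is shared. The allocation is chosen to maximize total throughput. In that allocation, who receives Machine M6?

Optimal: Umbra→Machine M3 (1529 ops/s), Cove→Machine M6 (1844 ops/s), Ridgeline→Machine M5 (1691 ops/s), Quanta→Machine M2 (1336 ops/s), Onyx→Machine M4 (2089 ops/s), Apex→Machine M7 (2346 ops/s) — total 1529+1844+1691+1336+2089+2346 = 10835 ops/s.
Max-entry greedy (repeatedly take the single best remaining cell) gives 10445 ops/s, worse by 390.
Swapping Ridgeline↔Apex (Ridgeline→Machine M7 1701 ops/s, Apex→Machine M5 1383 ops/s) loses 953.
Checked against all permutations: 10835 ops/s is optimal.
Cove's own top instance is Machine M4 (2314 ops/s), but forcing Cove→Machine M4 and reassigning the rest optimally gives only 10793 ops/s — worse by 42.

Cove receives Machine M6.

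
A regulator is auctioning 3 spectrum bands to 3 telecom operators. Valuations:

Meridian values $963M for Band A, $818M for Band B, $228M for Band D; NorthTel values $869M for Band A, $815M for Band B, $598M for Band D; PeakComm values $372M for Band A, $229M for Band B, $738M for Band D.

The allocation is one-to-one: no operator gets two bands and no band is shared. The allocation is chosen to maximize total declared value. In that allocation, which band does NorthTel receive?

NorthTel receives Band B.

This is a one-to-one assignment (maximum-weight bipartite matching).
Optimal: Meridian→Band A ($963M), NorthTel→Band B ($815M), PeakComm→Band D ($738M) — total 963+815+738 = $2516M.
NorthTel's own top band is Band A ($869M), but forcing NorthTel→Band A and reassigning the rest optimally gives only $2425M — worse by 91.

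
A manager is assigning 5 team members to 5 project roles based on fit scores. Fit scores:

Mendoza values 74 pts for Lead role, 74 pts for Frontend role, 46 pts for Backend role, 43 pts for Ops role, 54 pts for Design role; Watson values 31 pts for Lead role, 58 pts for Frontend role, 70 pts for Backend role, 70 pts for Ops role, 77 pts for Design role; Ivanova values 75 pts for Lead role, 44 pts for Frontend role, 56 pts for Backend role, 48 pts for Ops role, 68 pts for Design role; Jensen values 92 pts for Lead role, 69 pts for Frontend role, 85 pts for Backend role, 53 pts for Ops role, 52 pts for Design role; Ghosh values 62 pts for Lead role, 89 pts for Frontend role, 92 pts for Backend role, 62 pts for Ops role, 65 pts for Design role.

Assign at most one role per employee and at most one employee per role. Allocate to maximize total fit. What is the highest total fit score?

Treat this as an assignment problem: match each employee to one role.
Optimal: Mendoza→Frontend role (74 pts), Watson→Ops role (70 pts), Ivanova→Design role (68 pts), Jensen→Lead role (92 pts), Ghosh→Backend role (92 pts) — total 74+70+68+92+92 = 396 pts.
Column-greedy (each role in turn goes to its best remaining employee) gives 353 pts, worse by 43.
Swapping Ivanova↔Mendoza (Ivanova→Frontend role 44 pts, Mendoza→Design role 54 pts) loses 44.
Every other assignment is strictly worse.

Maximum total: 396 pts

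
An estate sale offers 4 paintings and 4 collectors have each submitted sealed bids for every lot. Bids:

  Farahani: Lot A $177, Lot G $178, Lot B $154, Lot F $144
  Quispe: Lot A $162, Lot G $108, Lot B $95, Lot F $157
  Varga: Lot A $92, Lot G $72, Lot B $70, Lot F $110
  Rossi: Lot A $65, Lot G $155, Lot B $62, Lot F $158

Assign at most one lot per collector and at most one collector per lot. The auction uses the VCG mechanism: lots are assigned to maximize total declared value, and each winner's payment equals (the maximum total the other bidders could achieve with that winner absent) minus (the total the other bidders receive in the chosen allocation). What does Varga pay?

Varga pays $27.

Efficient allocation: Farahani→Lot B ($154), Quispe→Lot A ($162), Varga→Lot F ($110), Rossi→Lot G ($155); total welfare W = $581.
Varga receives Lot F at value $110, so the others get W − 110 = $471.
Without Varga: best allocation of the remaining 3 bidders over all 4 lots is Farahani→Lot G ($178), Quispe→Lot A ($162), Rossi→Lot F ($158), total $498.
VCG payment = (others' best without Varga) − (others' welfare with Varga) = 498 − 471 = $27.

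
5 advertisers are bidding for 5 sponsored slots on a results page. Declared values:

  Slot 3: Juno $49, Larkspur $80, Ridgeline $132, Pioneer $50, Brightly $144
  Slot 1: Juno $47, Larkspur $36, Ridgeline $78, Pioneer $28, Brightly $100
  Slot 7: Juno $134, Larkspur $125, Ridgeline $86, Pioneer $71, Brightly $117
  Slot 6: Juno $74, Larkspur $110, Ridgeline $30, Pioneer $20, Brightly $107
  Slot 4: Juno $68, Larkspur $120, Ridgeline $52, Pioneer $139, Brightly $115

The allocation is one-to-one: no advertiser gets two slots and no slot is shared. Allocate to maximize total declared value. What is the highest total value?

Optimal: Juno→Slot 7 ($134), Larkspur→Slot 6 ($110), Ridgeline→Slot 3 ($132), Pioneer→Slot 4 ($139), Brightly→Slot 1 ($100) — total 134+110+132+139+100 = $615.
Column-greedy (each slot in turn goes to its best remaining advertiser) gives $605, worse by 10.
Next-best assignment: Juno→Slot 7, Larkspur→Slot 6, Ridgeline→Slot 1, Pioneer→Slot 4, Brightly→Slot 3 = $605.
No other one-to-one assignment exceeds $615.

Maximum total: $615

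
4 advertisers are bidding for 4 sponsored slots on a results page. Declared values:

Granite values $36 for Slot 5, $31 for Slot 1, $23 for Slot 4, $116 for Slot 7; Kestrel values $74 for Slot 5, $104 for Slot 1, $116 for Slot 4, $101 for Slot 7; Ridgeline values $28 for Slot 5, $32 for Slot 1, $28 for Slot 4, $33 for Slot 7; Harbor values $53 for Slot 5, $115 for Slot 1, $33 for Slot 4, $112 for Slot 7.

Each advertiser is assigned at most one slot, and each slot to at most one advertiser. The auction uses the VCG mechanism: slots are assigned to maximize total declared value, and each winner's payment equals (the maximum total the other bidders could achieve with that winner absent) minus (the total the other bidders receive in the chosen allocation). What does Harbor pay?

Efficient allocation: Granite→Slot 7 ($116), Kestrel→Slot 4 ($116), Ridgeline→Slot 5 ($28), Harbor→Slot 1 ($115); total welfare W = $375.
Harbor receives Slot 1 at value $115, so the others get W − 115 = $260.
Without Harbor: best allocation of the remaining 3 bidders over all 4 slots is Granite→Slot 7 ($116), Kestrel→Slot 4 ($116), Ridgeline→Slot 1 ($32), total $264.
VCG payment = (others' best without Harbor) − (others' welfare with Harbor) = 264 − 260 = $4.

Harbor pays $4.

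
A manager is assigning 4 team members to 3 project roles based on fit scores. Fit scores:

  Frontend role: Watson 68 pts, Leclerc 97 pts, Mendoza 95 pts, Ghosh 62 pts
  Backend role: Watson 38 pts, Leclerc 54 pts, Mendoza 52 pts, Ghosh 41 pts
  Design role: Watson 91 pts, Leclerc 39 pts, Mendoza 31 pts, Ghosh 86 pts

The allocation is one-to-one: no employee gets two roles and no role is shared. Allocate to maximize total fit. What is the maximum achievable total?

Optimal: Leclerc→Frontend role (97 pts), Mendoza→Backend role (52 pts), Watson→Design role (91 pts) — total 97+52+91 = 240 pts.
Checked against all permutations: 240 pts is optimal.

Maximum total: 240 pts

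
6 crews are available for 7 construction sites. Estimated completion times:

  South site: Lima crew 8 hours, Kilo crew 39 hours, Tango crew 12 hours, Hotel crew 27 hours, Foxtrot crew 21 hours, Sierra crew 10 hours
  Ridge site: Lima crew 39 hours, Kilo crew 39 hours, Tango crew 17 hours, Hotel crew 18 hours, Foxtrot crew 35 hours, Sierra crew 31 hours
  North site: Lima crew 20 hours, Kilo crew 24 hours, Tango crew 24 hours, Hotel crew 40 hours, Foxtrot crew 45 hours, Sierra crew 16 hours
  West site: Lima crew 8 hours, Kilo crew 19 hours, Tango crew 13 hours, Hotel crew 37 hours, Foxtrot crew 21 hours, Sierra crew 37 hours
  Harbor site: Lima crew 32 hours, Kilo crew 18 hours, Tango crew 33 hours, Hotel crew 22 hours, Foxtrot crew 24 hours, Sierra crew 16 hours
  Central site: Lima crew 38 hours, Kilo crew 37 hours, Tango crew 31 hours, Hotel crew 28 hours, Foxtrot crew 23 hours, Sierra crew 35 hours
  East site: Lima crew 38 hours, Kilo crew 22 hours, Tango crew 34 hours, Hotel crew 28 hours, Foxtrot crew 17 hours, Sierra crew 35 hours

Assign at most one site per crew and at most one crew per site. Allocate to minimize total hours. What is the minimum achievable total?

Minimum total: 89 hours

Optimal: Lima crew→West site (8 hours), Kilo crew→Harbor site (18 hours), Tango crew→South site (12 hours), Hotel crew→Ridge site (18 hours), Foxtrot crew→East site (17 hours), Sierra crew→North site (16 hours) — total 8+18+12+18+17+16 = 89 hours.
Row-greedy (each crew in turn takes its cheapest remaining site) gives 90 hours, worse by 1.
Next-best assignment: Lima crew→South site, Kilo crew→Harbor site, Tango crew→West site, Hotel crew→Ridge site, Foxtrot crew→East site, Sierra crew→North site = 90 hours.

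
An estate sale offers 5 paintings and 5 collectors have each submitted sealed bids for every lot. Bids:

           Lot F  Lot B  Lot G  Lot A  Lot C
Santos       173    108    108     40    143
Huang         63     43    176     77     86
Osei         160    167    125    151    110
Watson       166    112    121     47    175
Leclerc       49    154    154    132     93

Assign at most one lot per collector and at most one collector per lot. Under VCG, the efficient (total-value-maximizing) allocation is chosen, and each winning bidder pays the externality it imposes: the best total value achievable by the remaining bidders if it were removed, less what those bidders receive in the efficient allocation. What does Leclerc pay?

Leclerc pays $16.

Efficient allocation: Santos→Lot F ($173), Huang→Lot G ($176), Osei→Lot A ($151), Watson→Lot C ($175), Leclerc→Lot B ($154); total welfare W = $829.
Leclerc receives Lot B at value $154, so the others get W − 154 = $675.
Without Leclerc: best allocation of the remaining 4 bidders over all 5 lots is Santos→Lot F ($173), Huang→Lot G ($176), Osei→Lot B ($167), Watson→Lot C ($175), total $691.
VCG payment = (others' best without Leclerc) − (others' welfare with Leclerc) = 691 − 675 = $16.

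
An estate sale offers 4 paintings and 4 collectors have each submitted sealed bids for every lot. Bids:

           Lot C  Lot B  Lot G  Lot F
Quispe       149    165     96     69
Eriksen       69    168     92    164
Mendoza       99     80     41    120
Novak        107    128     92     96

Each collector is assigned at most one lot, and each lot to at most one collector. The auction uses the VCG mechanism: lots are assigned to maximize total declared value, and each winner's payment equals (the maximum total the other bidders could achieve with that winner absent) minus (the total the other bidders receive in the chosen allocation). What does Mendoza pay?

Mendoza pays $32.

Efficient allocation: Quispe→Lot C ($149), Eriksen→Lot B ($168), Mendoza→Lot F ($120), Novak→Lot G ($92); total welfare W = $529.
Mendoza receives Lot F at value $120, so the others get W − 120 = $409.
Without Mendoza: best allocation of the remaining 3 bidders over all 4 lots is Quispe→Lot C ($149), Eriksen→Lot F ($164), Novak→Lot B ($128), total $441.
VCG payment = (others' best without Mendoza) − (others' welfare with Mendoza) = 441 − 409 = $32.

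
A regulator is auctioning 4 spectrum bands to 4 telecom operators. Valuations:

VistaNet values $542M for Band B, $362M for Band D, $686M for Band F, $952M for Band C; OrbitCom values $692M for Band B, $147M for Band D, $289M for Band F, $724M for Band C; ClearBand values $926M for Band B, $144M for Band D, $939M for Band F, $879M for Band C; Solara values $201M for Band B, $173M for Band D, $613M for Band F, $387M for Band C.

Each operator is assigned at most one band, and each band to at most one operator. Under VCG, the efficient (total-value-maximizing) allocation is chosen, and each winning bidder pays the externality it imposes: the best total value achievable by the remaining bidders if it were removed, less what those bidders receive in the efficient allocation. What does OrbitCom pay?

Efficient allocation: VistaNet→Band C ($952M), OrbitCom→Band B ($692M), ClearBand→Band F ($939M), Solara→Band D ($173M); total welfare W = $2756M.
OrbitCom receives Band B at value $692M, so the others get W − 692 = $2064M.
Without OrbitCom: best allocation of the remaining 3 bidders over all 4 bands is VistaNet→Band C ($952M), ClearBand→Band B ($926M), Solara→Band F ($613M), total $2491M.
VCG payment = (others' best without OrbitCom) − (others' welfare with OrbitCom) = 2491 − 2064 = $427M.

OrbitCom pays $427M.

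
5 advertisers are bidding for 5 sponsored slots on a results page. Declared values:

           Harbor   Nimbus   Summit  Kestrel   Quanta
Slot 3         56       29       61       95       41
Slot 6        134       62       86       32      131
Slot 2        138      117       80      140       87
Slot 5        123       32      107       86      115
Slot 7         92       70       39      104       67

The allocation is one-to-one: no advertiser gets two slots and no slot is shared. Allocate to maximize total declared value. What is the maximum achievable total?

Maximum total: $542

Optimal: Harbor→Slot 7 ($92), Nimbus→Slot 2 ($117), Summit→Slot 5 ($107), Kestrel→Slot 3 ($95), Quanta→Slot 6 ($131) — total 92+117+107+95+131 = $542.
Max-entry greedy (repeatedly take the single best remaining cell) gives $520, worse by 22.
Next-best assignment: Harbor→Slot 2, Nimbus→Slot 7, Summit→Slot 5, Kestrel→Slot 3, Quanta→Slot 6 = $541.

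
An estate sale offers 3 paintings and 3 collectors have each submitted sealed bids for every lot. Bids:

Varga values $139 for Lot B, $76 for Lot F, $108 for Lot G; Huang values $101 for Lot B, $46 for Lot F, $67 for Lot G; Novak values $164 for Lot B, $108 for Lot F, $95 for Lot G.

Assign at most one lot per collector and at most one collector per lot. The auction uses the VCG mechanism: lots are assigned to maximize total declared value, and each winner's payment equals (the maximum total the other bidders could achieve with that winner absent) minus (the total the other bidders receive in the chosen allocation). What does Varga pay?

Efficient allocation: Varga→Lot G ($108), Huang→Lot F ($46), Novak→Lot B ($164); total welfare W = $318.
Varga receives Lot G at value $108, so the others get W − 108 = $210.
Without Varga: best allocation of the remaining 2 bidders over all 3 lots is Huang→Lot G ($67), Novak→Lot B ($164), total $231.
VCG payment = (others' best without Varga) − (others' welfare with Varga) = 231 − 210 = $21.

Varga pays $21.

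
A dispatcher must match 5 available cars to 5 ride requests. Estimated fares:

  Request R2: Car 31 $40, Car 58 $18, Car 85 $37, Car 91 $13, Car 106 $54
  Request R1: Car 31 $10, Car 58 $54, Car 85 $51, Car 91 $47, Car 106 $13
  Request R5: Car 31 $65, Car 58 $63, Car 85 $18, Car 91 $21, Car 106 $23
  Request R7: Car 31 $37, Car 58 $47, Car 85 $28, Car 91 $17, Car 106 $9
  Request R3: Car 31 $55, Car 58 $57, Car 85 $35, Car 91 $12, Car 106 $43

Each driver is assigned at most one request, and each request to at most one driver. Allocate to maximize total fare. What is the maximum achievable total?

Optimal: Car 31→Request R5 ($65), Car 58→Request R3 ($57), Car 85→Request R7 ($28), Car 91→Request R1 ($47), Car 106→Request R2 ($54) — total 65+57+28+47+54 = $251.
Column-greedy (each request in turn goes to its best remaining driver) gives $213, worse by 38.
Swapping Car 58↔Car 85 (Car 58→Request R7 $47, Car 85→Request R3 $35) loses 3.
Every other assignment is strictly worse.

Max total: $251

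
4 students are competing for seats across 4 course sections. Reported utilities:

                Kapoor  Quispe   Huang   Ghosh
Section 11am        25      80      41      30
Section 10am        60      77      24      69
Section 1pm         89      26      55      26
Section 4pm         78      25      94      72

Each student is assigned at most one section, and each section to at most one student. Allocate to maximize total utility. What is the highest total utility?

Optimal: Kapoor→Section 1pm (89 points), Quispe→Section 11am (80 points), Huang→Section 4pm (94 points), Ghosh→Section 10am (69 points) — total 89+80+94+69 = 332 points.
Next-best assignment: Kapoor→Section 1pm, Quispe→Section 10am, Huang→Section 4pm, Ghosh→Section 11am = 290 points.
No other one-to-one assignment exceeds 332 points.

Maximum total: 332 points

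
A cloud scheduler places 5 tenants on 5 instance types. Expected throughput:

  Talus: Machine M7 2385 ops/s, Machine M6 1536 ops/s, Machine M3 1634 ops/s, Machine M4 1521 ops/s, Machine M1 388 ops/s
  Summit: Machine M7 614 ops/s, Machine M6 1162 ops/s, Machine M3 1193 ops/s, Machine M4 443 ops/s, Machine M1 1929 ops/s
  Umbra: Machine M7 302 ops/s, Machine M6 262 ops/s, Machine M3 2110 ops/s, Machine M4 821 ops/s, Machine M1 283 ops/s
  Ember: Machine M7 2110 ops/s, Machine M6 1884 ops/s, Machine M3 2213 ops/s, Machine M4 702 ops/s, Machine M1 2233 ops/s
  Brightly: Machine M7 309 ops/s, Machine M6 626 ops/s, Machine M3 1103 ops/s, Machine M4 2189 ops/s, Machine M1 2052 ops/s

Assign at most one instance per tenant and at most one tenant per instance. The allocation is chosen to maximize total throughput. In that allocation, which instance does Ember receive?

Optimal: Talus→Machine M7 (2385 ops/s), Summit→Machine M1 (1929 ops/s), Umbra→Machine M3 (2110 ops/s), Ember→Machine M6 (1884 ops/s), Brightly→Machine M4 (2189 ops/s) — total 2385+1929+2110+1884+2189 = 10497 ops/s.
Max-entry greedy (repeatedly take the single best remaining cell) gives 10079 ops/s, worse by 418.
No other one-to-one assignment exceeds 10497 ops/s.
Ember's own top instance is Machine M1 (2233 ops/s), but forcing Ember→Machine M1 and reassigning the rest optimally gives only 10079 ops/s — worse by 418.

Ember receives Machine M6.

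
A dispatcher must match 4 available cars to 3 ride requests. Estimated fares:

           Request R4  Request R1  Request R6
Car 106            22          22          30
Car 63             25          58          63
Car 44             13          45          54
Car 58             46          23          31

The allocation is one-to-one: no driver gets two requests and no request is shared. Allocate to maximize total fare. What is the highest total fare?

Maximum total: $158

Optimal: Car 58→Request R4 ($46), Car 63→Request R1 ($58), Car 44→Request R6 ($54) — total 46+58+54 = $158.
Max-entry greedy (repeatedly take the single best remaining cell) gives $154, worse by 4.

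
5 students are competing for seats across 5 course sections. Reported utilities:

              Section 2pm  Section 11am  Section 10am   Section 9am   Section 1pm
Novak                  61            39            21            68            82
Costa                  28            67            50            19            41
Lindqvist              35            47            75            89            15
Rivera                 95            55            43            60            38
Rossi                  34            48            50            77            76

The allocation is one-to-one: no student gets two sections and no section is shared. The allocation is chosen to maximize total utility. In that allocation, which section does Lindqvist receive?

Lindqvist receives Section 10am.

Optimal: Novak→Section 1pm (82 points), Costa→Section 11am (67 points), Lindqvist→Section 10am (75 points), Rivera→Section 2pm (95 points), Rossi→Section 9am (77 points) — total 82+67+75+95+77 = 396 points.
Next-best assignment: Novak→Section 1pm, Costa→Section 11am, Lindqvist→Section 9am, Rivera→Section 2pm, Rossi→Section 10am = 383 points.
Lindqvist's own top section is Section 9am (89 points), but forcing Lindqvist→Section 9am and reassigning the rest optimally gives only 383 points — worse by 13.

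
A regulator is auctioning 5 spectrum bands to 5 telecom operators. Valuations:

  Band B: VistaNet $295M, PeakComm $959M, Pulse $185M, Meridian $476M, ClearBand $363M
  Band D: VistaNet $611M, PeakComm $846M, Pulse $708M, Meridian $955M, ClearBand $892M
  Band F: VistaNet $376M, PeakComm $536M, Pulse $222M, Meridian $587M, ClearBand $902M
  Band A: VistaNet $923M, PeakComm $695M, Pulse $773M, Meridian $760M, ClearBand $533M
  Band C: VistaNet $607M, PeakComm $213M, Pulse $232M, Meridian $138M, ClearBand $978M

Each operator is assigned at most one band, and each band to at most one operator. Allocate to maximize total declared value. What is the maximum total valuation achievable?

Optimal: VistaNet→Band C ($607M), PeakComm→Band B ($959M), Pulse→Band A ($773M), Meridian→Band D ($955M), ClearBand→Band F ($902M) — total 607+959+773+955+902 = $4196M.
Max-entry greedy (repeatedly take the single best remaining cell) gives $4037M, worse by 159.
Next-best assignment: VistaNet→Band A, PeakComm→Band B, Pulse→Band D, Meridian→Band F, ClearBand→Band C = $4155M.
Swapping Pulse↔Meridian (Pulse→Band D $708M, Meridian→Band A $760M) loses 260.

Max total: $4196M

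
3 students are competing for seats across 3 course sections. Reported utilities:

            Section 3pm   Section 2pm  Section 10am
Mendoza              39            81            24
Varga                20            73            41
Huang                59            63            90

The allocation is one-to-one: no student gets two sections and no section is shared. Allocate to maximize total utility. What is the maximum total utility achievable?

Maximum total: 202 points

Optimal: Mendoza→Section 3pm (39 points), Varga→Section 2pm (73 points), Huang→Section 10am (90 points) — total 39+73+90 = 202 points.
Row-greedy (each student in turn takes its best remaining section) gives 181 points, worse by 21.
No other one-to-one assignment exceeds 202 points.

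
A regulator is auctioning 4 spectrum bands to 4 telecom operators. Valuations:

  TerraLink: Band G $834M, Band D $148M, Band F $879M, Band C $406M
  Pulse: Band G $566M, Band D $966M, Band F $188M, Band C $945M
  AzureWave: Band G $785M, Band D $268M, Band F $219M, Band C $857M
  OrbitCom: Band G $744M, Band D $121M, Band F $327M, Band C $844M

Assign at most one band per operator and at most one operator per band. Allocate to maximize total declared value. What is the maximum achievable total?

Maximum total: $3474M

Optimal: TerraLink→Band F ($879M), Pulse→Band D ($966M), AzureWave→Band G ($785M), OrbitCom→Band C ($844M) — total 879+966+785+844 = $3474M.
Max-entry greedy (repeatedly take the single best remaining cell) gives $3446M, worse by 28.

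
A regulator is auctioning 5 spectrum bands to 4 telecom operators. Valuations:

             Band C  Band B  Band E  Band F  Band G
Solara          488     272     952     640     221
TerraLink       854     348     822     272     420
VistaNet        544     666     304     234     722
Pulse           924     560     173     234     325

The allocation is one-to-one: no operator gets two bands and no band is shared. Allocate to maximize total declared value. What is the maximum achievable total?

Max total: $3108M

Optimal: Solara→Band F ($640M), TerraLink→Band E ($822M), VistaNet→Band G ($722M), Pulse→Band C ($924M) — total 640+822+722+924 = $3108M.
Row-greedy (each operator in turn takes its best remaining band) gives $3088M, worse by 20.
Next-best assignment: Solara→Band E, TerraLink→Band C, VistaNet→Band G, Pulse→Band B = $3088M.
Swapping TerraLink↔VistaNet (TerraLink→Band G $420M, VistaNet→Band E $304M) loses 820.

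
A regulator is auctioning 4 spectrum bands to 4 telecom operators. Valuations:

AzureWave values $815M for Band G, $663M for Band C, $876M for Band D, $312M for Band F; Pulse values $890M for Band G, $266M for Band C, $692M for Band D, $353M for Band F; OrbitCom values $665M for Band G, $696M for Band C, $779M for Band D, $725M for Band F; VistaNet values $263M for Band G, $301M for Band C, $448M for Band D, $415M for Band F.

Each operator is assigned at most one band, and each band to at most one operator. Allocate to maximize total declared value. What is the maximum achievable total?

Optimal: AzureWave→Band D ($876M), Pulse→Band G ($890M), OrbitCom→Band C ($696M), VistaNet→Band F ($415M) — total 876+890+696+415 = $2877M.
Row-greedy (each operator in turn takes its best remaining band) gives $2792M, worse by 85.
Swapping VistaNet↔AzureWave (VistaNet→Band D $448M, AzureWave→Band F $312M) loses 531.

Max total: $2877M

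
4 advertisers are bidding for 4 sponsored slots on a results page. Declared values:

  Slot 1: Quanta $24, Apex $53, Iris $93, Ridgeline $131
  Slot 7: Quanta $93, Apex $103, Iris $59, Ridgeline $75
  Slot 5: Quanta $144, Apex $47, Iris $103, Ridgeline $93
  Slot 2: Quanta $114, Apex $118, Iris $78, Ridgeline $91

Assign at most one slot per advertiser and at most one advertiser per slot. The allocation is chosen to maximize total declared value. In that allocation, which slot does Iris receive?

Iris receives Slot 2.

Treat this as an assignment problem: match each advertiser to one slot.
Optimal: Quanta→Slot 5 ($144), Apex→Slot 7 ($103), Iris→Slot 2 ($78), Ridgeline→Slot 1 ($131) — total 144+103+78+131 = $456.
Row-greedy (each advertiser in turn takes its best remaining slot) gives $430, worse by 26.
Next-best assignment: Quanta→Slot 5, Apex→Slot 2, Iris→Slot 7, Ridgeline→Slot 1 = $452.
Iris's own top slot is Slot 5 ($103), but forcing Iris→Slot 5 and reassigning the rest optimally gives only $451 — worse by 5.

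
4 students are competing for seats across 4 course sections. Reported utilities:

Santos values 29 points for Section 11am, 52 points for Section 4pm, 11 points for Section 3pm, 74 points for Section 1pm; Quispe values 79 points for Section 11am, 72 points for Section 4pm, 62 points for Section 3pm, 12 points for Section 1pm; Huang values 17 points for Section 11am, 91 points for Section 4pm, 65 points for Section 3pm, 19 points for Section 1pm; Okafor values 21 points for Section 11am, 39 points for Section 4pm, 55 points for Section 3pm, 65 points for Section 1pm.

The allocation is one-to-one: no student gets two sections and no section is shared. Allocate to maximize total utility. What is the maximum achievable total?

Maximum total: 299 points

Optimal: Santos→Section 1pm (74 points), Quispe→Section 11am (79 points), Huang→Section 4pm (91 points), Okafor→Section 3pm (55 points) — total 74+79+91+55 = 299 points.
Next-best assignment: Santos→Section 4pm, Quispe→Section 11am, Huang→Section 3pm, Okafor→Section 1pm = 261 points.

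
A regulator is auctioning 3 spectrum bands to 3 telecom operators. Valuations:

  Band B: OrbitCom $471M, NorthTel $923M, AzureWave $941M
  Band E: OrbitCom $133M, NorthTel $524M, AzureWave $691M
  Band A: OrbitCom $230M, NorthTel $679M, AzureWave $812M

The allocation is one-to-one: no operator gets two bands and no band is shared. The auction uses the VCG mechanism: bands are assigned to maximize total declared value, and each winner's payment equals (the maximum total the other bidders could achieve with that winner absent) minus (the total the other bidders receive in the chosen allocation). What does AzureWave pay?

AzureWave pays $97M.

Efficient allocation: OrbitCom→Band E ($133M), NorthTel→Band B ($923M), AzureWave→Band A ($812M); total welfare W = $1868M.
AzureWave receives Band A at value $812M, so the others get W − 812 = $1056M.
Without AzureWave: best allocation of the remaining 2 bidders over all 3 bands is OrbitCom→Band A ($230M), NorthTel→Band B ($923M), total $1153M.
VCG payment = (others' best without AzureWave) − (others' welfare with AzureWave) = 1153 − 1056 = $97M.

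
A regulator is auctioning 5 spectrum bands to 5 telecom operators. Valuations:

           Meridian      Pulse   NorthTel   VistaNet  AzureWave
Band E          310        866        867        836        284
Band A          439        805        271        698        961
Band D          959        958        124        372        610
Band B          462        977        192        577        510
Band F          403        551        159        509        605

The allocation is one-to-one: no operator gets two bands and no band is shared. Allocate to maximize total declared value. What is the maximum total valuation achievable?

Maximum total: $4273M

This is the linear assignment problem.
Optimal: Meridian→Band D ($959M), Pulse→Band B ($977M), NorthTel→Band E ($867M), VistaNet→Band F ($509M), AzureWave→Band A ($961M) — total 959+977+867+509+961 = $4273M.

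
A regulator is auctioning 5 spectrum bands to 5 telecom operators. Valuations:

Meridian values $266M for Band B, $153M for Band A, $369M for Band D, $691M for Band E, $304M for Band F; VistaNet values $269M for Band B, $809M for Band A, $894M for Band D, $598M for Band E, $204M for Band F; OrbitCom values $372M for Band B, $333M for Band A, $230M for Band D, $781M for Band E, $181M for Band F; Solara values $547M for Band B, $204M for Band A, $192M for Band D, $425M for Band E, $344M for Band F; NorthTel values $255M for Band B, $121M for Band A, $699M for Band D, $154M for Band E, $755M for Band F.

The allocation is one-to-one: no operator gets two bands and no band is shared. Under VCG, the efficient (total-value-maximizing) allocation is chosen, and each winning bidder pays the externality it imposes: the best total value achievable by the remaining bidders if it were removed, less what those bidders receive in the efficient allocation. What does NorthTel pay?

Efficient allocation: Meridian→Band D ($369M), VistaNet→Band A ($809M), OrbitCom→Band E ($781M), Solara→Band B ($547M), NorthTel→Band F ($755M); total welfare W = $3261M.
NorthTel receives Band F at value $755M, so the others get W − 755 = $2506M.
Without NorthTel: best allocation of the remaining 4 bidders over all 5 bands is Meridian→Band F ($304M), VistaNet→Band D ($894M), OrbitCom→Band E ($781M), Solara→Band B ($547M), total $2526M.
VCG payment = (others' best without NorthTel) − (others' welfare with NorthTel) = 2526 − 2506 = $20M.

NorthTel pays $20M.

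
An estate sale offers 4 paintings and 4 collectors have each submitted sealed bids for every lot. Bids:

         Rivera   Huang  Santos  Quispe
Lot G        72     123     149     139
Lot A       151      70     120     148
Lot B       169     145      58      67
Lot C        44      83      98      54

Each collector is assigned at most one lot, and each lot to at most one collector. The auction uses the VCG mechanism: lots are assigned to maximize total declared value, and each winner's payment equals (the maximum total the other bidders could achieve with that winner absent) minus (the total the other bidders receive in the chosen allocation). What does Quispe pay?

Efficient allocation: Rivera→Lot B ($169), Huang→Lot C ($83), Santos→Lot G ($149), Quispe→Lot A ($148); total welfare W = $549.
Quispe receives Lot A at value $148, so the others get W − 148 = $401.
Without Quispe: best allocation of the remaining 3 bidders over all 4 lots is Rivera→Lot A ($151), Huang→Lot B ($145), Santos→Lot G ($149), total $445.
VCG payment = (others' best without Quispe) − (others' welfare with Quispe) = 445 − 401 = $44.

Quispe pays $44.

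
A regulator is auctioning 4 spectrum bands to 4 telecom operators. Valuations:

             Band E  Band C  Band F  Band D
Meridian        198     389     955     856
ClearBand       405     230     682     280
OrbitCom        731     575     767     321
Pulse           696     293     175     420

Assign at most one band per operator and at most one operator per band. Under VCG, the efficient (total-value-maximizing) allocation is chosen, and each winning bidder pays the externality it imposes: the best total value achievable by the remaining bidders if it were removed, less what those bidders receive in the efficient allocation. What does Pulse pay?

Pulse pays $156M.

Efficient allocation: Meridian→Band D ($856M), ClearBand→Band F ($682M), OrbitCom→Band C ($575M), Pulse→Band E ($696M); total welfare W = $2809M.
Pulse receives Band E at value $696M, so the others get W − 696 = $2113M.
Without Pulse: best allocation of the remaining 3 bidders over all 4 bands is Meridian→Band D ($856M), ClearBand→Band F ($682M), OrbitCom→Band E ($731M), total $2269M.
VCG payment = (others' best without Pulse) − (others' welfare with Pulse) = 2269 − 2113 = $156M.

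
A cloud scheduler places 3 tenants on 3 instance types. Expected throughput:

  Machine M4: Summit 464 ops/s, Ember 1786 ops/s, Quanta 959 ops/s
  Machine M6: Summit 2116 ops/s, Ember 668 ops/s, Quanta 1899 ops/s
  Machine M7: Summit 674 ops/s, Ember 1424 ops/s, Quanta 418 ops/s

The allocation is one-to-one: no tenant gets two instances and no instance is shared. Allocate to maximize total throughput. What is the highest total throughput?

Optimal: Summit→Machine M6 (2116 ops/s), Ember→Machine M7 (1424 ops/s), Quanta→Machine M4 (959 ops/s) — total 2116+1424+959 = 4499 ops/s.
Row-greedy (each tenant in turn takes its best remaining instance) gives 4320 ops/s, worse by 179.
Next-best assignment: Summit→Machine M7, Ember→Machine M4, Quanta→Machine M6 = 4359 ops/s.
Swapping Summit↔Quanta (Summit→Machine M4 464 ops/s, Quanta→Machine M6 1899 ops/s) loses 712.

Maximum total: 4499 ops/s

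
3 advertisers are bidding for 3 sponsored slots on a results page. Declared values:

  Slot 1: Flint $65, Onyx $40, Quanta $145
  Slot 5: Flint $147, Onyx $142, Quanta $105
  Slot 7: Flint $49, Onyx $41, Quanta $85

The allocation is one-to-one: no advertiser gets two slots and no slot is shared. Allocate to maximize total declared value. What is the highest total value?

Maximum total: $336

Optimal: Flint→Slot 7 ($49), Onyx→Slot 5 ($142), Quanta→Slot 1 ($145) — total 49+142+145 = $336.
Row-greedy (each advertiser in turn takes its best remaining slot) gives $333, worse by 3.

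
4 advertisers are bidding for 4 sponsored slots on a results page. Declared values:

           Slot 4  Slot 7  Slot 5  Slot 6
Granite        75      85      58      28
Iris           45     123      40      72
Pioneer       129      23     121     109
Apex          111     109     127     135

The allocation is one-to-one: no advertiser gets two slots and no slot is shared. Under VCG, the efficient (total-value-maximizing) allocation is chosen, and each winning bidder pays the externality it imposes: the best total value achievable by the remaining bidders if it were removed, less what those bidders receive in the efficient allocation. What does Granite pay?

Efficient allocation: Granite→Slot 4 ($75), Iris→Slot 7 ($123), Pioneer→Slot 5 ($121), Apex→Slot 6 ($135); total welfare W = $454.
Granite receives Slot 4 at value $75, so the others get W − 75 = $379.
Without Granite: best allocation of the remaining 3 bidders over all 4 slots is Iris→Slot 7 ($123), Pioneer→Slot 4 ($129), Apex→Slot 6 ($135), total $387.
VCG payment = (others' best without Granite) − (others' welfare with Granite) = 387 − 379 = $8.

Granite pays $8.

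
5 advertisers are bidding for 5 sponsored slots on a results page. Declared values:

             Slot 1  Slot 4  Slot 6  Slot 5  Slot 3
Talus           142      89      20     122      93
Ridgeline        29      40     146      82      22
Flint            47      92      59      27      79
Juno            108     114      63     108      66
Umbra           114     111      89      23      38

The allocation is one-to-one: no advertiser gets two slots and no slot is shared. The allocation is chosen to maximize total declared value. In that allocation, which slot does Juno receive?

Juno receives Slot 5.

Optimal: Talus→Slot 1 ($142), Ridgeline→Slot 6 ($146), Flint→Slot 3 ($79), Juno→Slot 5 ($108), Umbra→Slot 4 ($111) — total 142+146+79+108+111 = $586.
Next-best assignment: Talus→Slot 5, Ridgeline→Slot 6, Flint→Slot 3, Juno→Slot 4, Umbra→Slot 1 = $575.
Every other assignment is strictly worse.
Juno's own top slot is Slot 4 ($114), but forcing Juno→Slot 4 and reassigning the rest optimally gives only $575 — worse by 11.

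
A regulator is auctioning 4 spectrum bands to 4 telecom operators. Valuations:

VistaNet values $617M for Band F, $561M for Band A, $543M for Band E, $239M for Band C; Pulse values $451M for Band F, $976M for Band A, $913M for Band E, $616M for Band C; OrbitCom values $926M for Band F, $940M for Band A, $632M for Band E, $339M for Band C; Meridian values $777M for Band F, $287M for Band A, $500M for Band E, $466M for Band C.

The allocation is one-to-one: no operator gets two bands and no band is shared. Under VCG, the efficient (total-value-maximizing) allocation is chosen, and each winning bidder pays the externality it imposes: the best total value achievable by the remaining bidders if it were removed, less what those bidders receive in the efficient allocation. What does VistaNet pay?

Efficient allocation: VistaNet→Band F ($617M), Pulse→Band E ($913M), OrbitCom→Band A ($940M), Meridian→Band C ($466M); total welfare W = $2936M.
VistaNet receives Band F at value $617M, so the others get W − 617 = $2319M.
Without VistaNet: best allocation of the remaining 3 bidders over all 4 bands is Pulse→Band E ($913M), OrbitCom→Band A ($940M), Meridian→Band F ($777M), total $2630M.
VCG payment = (others' best without VistaNet) − (others' welfare with VistaNet) = 2630 − 2319 = $311M.

VistaNet pays $311M.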